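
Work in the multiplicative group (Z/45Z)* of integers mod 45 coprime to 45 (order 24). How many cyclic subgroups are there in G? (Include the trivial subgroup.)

12

Each element a generates a cyclic subgroup ⟨a⟩; distinct elements may generate the same one (a cyclic group of order d has φ(d) generators).
Cyclic subgroups by order — order 1: 1; order 2: 3; order 3: 1; order 4: 2; order 6: 3; order 12: 2.
Total: 12.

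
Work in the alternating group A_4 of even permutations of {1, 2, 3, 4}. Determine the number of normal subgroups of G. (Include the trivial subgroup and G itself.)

3

G has 10 subgroups. Checking conjugation-invariance by order — order 1: 1/1 normal; order 2: 0/3 normal; order 3: 0/4 normal; order 4: 1/1 normal; order 12: 1/1 normal.
Total normal subgroups: 3.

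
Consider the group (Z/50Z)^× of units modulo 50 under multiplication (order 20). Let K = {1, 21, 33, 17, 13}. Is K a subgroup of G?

17 ∈ K but its inverse 3 ∉ K, so K is not a subgroup.

No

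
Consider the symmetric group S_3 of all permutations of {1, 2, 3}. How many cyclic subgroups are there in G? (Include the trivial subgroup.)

Each element a generates a cyclic subgroup ⟨a⟩; distinct elements may generate the same one (a cyclic group of order d has φ(d) generators).
Cyclic subgroups by order — order 1: 1; order 2: 3; order 3: 1.
Total: 5.

5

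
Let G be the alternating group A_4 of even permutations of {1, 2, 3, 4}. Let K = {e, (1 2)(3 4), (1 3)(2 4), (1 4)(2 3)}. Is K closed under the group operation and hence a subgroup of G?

Yes

|K| = 4 divides |G| = 12, consistent with Lagrange.
K contains the identity, every element's inverse is in K, and K is closed under ∘: it is a subgroup.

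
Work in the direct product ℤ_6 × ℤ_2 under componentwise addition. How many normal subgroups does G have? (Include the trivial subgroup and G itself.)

10

G is abelian, so every subgroup is normal.
G has 10 subgroups in total, hence 10 normal subgroups.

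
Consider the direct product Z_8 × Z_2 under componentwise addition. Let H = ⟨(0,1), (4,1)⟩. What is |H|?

4

|⟨(0,1)⟩| = 2 and |⟨(4,1)⟩| = 2, so |H| is a multiple of lcm(2, 2) = 2 and divides |G| = 16.
Closing under the operation: H = {(0,0), (0,1), (4,0), (4,1)}, so |H| = 4.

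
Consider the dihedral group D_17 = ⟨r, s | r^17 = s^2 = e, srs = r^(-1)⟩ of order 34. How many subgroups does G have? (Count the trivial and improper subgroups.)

20

|G| = 34, so by Lagrange every subgroup order divides 34. Divisors: 1, 2, 17, 34.
Subgroups by order — order 1: 1; order 2: 17; order 17: 1; order 34: 1.
Total: 1 + 17 + 1 + 1 = 20.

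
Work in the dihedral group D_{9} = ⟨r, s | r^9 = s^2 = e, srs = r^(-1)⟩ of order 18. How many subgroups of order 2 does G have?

|G| = 18 and 2 | 18, so subgroups of order 2 are possible by Lagrange.
The subgroups of order 2 are: {e, r^2s}; {e, r^3s}; {e, r^4s}; {e, r^5s}; … (9 in all).
So G has 9 subgroups of order 2.

9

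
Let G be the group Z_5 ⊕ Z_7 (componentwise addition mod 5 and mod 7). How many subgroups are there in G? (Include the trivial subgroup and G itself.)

|G| = 35, so by Lagrange every subgroup order divides 35. Divisors: 1, 5, 7, 35.
Subgroups by order — order 1: 1; order 5: 1; order 7: 1; order 35: 1.
Total: 1 + 1 + 1 + 1 = 4.

4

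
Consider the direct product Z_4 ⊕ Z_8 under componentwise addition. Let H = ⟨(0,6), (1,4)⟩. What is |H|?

16

|⟨(0,6)⟩| = 4 and |⟨(1,4)⟩| = 4, so |H| is a multiple of lcm(4, 4) = 4 and divides |G| = 32.
Closing under the operation: H = {(0,0), (0,2), (0,4), (0,6), (1,0), (1,2), (1,4), (1,6), (2,0), (2,2), (2,4), (2,6), (3,0), (3,2), (3,4), (3,6)}, so |H| = 16.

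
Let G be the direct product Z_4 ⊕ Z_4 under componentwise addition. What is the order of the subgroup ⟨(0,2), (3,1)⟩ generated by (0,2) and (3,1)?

|⟨(0,2)⟩| = 2 and |⟨(3,1)⟩| = 4, so |H| is a multiple of lcm(2, 4) = 4 and divides |G| = 16.
Closing under the operation: H = {(0,0), (0,2), (1,1), (1,3), (2,0), (2,2), (3,1), (3,3)}, so |H| = 8.

8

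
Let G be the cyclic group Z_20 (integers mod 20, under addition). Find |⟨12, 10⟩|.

|⟨12⟩| = 5 and |⟨10⟩| = 2, so |H| is a multiple of lcm(5, 2) = 10 and divides |G| = 20.
Closing under the operation: H = {0, 2, 4, 6, 8, 10, 12, 14, 16, 18}, so |H| = 10.

10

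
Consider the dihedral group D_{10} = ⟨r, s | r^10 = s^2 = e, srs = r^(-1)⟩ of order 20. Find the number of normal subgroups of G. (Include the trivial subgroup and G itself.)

G has 22 subgroups. Checking conjugation-invariance by order — order 1: 1/1 normal; order 2: 1/11 normal; order 4: 0/5 normal; order 5: 1/1 normal; order 10: 3/3 normal; order 20: 1/1 normal.
Total normal subgroups: 7.

7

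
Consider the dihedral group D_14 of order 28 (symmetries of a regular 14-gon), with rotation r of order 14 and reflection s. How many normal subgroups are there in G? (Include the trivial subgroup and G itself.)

7

G has 28 subgroups. Checking conjugation-invariance by order — order 1: 1/1 normal; order 2: 1/15 normal; order 4: 0/7 normal; order 7: 1/1 normal; order 14: 3/3 normal; order 28: 1/1 normal.
Total normal subgroups: 7.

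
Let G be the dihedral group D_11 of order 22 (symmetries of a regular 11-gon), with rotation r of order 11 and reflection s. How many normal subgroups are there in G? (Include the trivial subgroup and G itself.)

3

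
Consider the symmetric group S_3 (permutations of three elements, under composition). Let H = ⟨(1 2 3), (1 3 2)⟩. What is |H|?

3

|⟨(1 2 3)⟩| = 3 and |⟨(1 3 2)⟩| = 3, so |H| is a multiple of lcm(3, 3) = 3 and divides |G| = 6.
Closing under the operation: H = {e, (1 2 3), (1 3 2)}, so |H| = 3.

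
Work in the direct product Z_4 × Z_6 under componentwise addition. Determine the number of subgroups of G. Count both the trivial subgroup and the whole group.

16

|G| = 24, so by Lagrange every subgroup order divides 24. Divisors: 1, 2, 3, 4, 6, 8, 12, 24.
Subgroups by order — order 1: 1; order 2: 3; order 3: 1; order 4: 3; order 6: 3; order 8: 1; order 12: 3; order 24: 1.
Total: 1 + 3 + 1 + 3 + 3 + 1 + 3 + 1 = 16.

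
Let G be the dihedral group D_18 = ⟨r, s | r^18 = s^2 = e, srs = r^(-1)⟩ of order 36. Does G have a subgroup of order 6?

Yes

6 | 36. A subgroup of order 6 is {e, r^6, r^12, r^4s, r^10s, r^16s}.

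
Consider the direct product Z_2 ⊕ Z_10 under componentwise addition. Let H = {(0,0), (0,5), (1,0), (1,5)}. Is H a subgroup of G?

|H| = 4 divides |G| = 20, consistent with Lagrange.
H contains the identity, every element's inverse is in H, and H is closed under +: it is a subgroup.

Yes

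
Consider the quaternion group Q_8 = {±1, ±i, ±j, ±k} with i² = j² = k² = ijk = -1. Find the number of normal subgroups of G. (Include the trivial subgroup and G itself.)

6

G has 6 subgroups. Checking conjugation-invariance by order — order 1: 1/1 normal; order 2: 1/1 normal; order 4: 3/3 normal; order 8: 1/1 normal.
Total normal subgroups: 6.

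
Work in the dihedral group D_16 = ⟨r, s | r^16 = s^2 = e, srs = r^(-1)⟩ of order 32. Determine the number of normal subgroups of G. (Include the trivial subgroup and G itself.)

8

G has 36 subgroups. Checking conjugation-invariance by order — order 1: 1/1 normal; order 2: 1/17 normal; order 4: 1/9 normal; order 8: 1/5 normal; order 16: 3/3 normal; order 32: 1/1 normal.
Total normal subgroups: 8.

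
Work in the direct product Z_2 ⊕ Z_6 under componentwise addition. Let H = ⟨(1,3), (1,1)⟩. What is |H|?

6

|⟨(1,3)⟩| = 2 and |⟨(1,1)⟩| = 6, so |H| is a multiple of lcm(2, 6) = 6 and divides |G| = 12.
Closing under the operation: H = {(0,0), (0,2), (0,4), (1,1), (1,3), (1,5)}, so |H| = 6.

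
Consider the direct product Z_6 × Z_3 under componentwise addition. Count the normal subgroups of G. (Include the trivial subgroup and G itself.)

G is abelian, so every subgroup is normal.
G has 12 subgroups in total, hence 12 normal subgroups.

12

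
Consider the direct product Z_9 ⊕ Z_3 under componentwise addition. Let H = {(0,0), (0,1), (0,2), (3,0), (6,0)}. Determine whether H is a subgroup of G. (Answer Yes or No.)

No

|H| = 5 does not divide |G| = 27, so by Lagrange H is not a subgroup.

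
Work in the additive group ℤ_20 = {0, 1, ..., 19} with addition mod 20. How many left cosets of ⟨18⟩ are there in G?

|⟨18⟩| = 10 and |G| = 20.
By Lagrange, [G : H] = |G|/|H| = 20/10 = 2.

2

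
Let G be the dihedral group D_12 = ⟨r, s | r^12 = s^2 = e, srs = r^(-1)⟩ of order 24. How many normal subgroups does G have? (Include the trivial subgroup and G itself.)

G has 34 subgroups. Checking conjugation-invariance by order — order 1: 1/1 normal; order 2: 1/13 normal; order 3: 1/1 normal; order 4: 1/7 normal; order 6: 1/5 normal; order 8: 0/3 normal; order 12: 3/3 normal; order 24: 1/1 normal.
Total normal subgroups: 9.

9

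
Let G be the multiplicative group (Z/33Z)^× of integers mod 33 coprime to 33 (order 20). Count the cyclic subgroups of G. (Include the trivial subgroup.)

8

A cyclic subgroup of order d is generated by each of its φ(d) elements of order d, so the cyclic subgroups of order d number (#elements of order d)/φ(d).
Cyclic subgroups by order — order 1: 1; order 2: 3; order 5: 1; order 10: 3.
Total: 8.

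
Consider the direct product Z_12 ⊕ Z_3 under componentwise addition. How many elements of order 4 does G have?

2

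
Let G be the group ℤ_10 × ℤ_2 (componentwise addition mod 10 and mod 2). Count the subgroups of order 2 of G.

3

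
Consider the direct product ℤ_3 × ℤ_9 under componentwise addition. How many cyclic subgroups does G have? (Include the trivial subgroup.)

8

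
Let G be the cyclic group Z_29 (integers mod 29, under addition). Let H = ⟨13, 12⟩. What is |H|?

|⟨13⟩| = 29 and |⟨12⟩| = 29, so |H| is a multiple of lcm(29, 29) = 29 and divides |G| = 29.
Closing {13, 12} under the group operation gives all of G, so |H| = 29.

29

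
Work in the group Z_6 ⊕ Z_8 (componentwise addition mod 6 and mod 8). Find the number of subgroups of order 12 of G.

|G| = 48 and 12 | 48, so subgroups of order 12 are possible by Lagrange.
The subgroups of order 12 are: {(0,0), (0,2), (0,4), (0,6), (2,0), (2,2), (2,4), (2,6), (4,0), (4,2), (4,4), (4,6)}; {(0,0), (0,4), (1,0), (1,4), (2,0), (2,4), (3,0), (3,4), (4,0), (4,4), (5,0), (5,4)}; {(0,0), (0,4), (1,2), (1,6), (2,0), (2,4), (3,2), (3,6), (4,0), (4,4), (5,2), (5,6)}.
So G has 3 subgroups of order 12.

3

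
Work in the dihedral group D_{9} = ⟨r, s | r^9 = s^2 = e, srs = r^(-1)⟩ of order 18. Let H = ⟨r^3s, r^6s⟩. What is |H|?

6

|⟨r^3s⟩| = 2 and |⟨r^6s⟩| = 2, so |H| is a multiple of lcm(2, 2) = 2 and divides |G| = 18.
Closing under the operation: H = {e, r^3, r^6, s, r^3s, r^6s}, so |H| = 6.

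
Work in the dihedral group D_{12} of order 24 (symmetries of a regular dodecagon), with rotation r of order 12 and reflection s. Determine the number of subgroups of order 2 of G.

|G| = 24 and 2 | 24, so subgroups of order 2 are possible by Lagrange.
The subgroups of order 2 are: {e, r^10s}; {e, r^11s}; {e, r^2s}; {e, r^3s}; … (13 in all).
So G has 13 subgroups of order 2.

13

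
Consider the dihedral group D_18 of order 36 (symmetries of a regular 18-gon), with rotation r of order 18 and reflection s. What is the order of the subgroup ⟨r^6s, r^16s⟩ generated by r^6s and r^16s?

|⟨r^6s⟩| = 2 and |⟨r^16s⟩| = 2, so |H| is a multiple of lcm(2, 2) = 2 and divides |G| = 36.
Closing under the operation: H = {e, r^2, r^4, r^6, r^8, r^10, r^12, r^14, r^16, s, r^2s, r^4s, r^6s, r^8s, r^10s, r^12s, r^14s, r^16s}, so |H| = 18.

18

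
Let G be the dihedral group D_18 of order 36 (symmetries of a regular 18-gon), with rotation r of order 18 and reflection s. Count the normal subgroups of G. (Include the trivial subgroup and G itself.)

9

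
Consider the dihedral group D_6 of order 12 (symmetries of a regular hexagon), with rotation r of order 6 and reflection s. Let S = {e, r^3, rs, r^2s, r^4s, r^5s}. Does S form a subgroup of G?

No

Closure fails: r^2s · rs = r ∉ S. So S is not a subgroup.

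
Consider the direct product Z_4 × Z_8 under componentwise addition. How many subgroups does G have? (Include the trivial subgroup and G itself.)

|G| = 32, so by Lagrange every subgroup order divides 32. Divisors: 1, 2, 4, 8, 16, 32.
Subgroups by order — order 1: 1; order 2: 3; order 4: 7; order 8: 7; order 16: 3; order 32: 1.
Total: 1 + 3 + 7 + 7 + 3 + 1 = 22.

22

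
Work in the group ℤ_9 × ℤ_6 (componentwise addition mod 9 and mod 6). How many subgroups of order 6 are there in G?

|G| = 54 and 6 | 54, so subgroups of order 6 are possible by Lagrange.
The subgroups of order 6 are: {(0,0), (0,1), (0,2), (0,3), (0,4), (0,5)}; {(0,0), (0,3), (3,0), (3,3), (6,0), (6,3)}; {(0,0), (0,3), (3,1), (3,4), (6,2), (6,5)}; {(0,0), (0,3), (3,2), (3,5), (6,1), (6,4)}.
So G has 4 subgroups of order 6.

4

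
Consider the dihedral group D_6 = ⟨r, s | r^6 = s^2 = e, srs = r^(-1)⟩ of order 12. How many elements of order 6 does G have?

2

The elements of order 6 are: r, r^5.
That's 2.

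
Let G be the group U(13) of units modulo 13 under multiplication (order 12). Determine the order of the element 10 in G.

6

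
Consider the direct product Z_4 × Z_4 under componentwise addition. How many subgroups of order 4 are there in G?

7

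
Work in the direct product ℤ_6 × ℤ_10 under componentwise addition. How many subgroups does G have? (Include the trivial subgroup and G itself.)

20

|G| = 60, so by Lagrange every subgroup order divides 60. Divisors: 1, 2, 3, 4, 5, 6, 10, 12, 15, 20, 30, 60.
Subgroups by order — order 1: 1; order 2: 3; order 3: 1; order 4: 1; order 5: 1; order 6: 3; order 10: 3; order 12: 1; order 15: 1; order 20: 1; order 30: 3; order 60: 1.
Total: 1 + 3 + 1 + 1 + 1 + 3 + 3 + 1 + 1 + 1 + 3 + 1 = 20.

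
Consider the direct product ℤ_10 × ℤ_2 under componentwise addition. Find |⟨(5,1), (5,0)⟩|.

4

|⟨(5,1)⟩| = 2 and |⟨(5,0)⟩| = 2, so |H| is a multiple of lcm(2, 2) = 2 and divides |G| = 20.
Closing under the operation: H = {(0,0), (0,1), (5,0), (5,1)}, so |H| = 4.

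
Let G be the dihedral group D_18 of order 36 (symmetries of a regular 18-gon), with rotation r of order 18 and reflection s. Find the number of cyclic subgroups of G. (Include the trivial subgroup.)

Group the elements of G by the cyclic subgroup they generate; each cyclic subgroup of order d accounts for φ(d) elements.
Cyclic subgroups by order — order 1: 1; order 2: 19; order 3: 1; order 6: 1; order 9: 1; order 18: 1.
Total: 24.

24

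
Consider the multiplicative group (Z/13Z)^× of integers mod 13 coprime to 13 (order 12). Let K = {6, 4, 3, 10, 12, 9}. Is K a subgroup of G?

No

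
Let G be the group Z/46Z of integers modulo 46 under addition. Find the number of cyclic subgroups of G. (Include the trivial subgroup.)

A cyclic subgroup of order d is generated by each of its φ(d) elements of order d, so the cyclic subgroups of order d number (#elements of order d)/φ(d).
Cyclic subgroups by order — order 1: 1; order 2: 1; order 23: 1; order 46: 1.
Total: 4.

4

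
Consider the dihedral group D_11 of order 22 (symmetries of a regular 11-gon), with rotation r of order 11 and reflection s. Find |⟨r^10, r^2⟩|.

11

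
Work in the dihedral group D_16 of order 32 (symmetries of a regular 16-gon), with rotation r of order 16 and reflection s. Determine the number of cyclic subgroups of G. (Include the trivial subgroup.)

21

A cyclic subgroup of order d is generated by each of its φ(d) elements of order d, so the cyclic subgroups of order d number (#elements of order d)/φ(d).
Cyclic subgroups by order — order 1: 1; order 2: 17; order 4: 1; order 8: 1; order 16: 1.
Total: 21.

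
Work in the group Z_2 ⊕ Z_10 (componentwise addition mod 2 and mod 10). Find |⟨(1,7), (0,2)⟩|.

10

|⟨(1,7)⟩| = 10 and |⟨(0,2)⟩| = 5, so |H| is a multiple of lcm(10, 5) = 10 and divides |G| = 20.
Closing under the operation: H = {(0,0), (0,2), (0,4), (0,6), (0,8), (1,1), (1,3), (1,5), (1,7), (1,9)}, so |H| = 10.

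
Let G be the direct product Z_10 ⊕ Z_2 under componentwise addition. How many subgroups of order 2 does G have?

3

|G| = 20 and 2 | 20, so subgroups of order 2 are possible by Lagrange.
The subgroups of order 2 are: {(0,0), (0,1)}; {(0,0), (5,0)}; {(0,0), (5,1)}.
So G has 3 subgroups of order 2.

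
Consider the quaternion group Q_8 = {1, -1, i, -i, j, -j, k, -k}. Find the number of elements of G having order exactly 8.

No element of G has order 8 (even though 8 | 8).

0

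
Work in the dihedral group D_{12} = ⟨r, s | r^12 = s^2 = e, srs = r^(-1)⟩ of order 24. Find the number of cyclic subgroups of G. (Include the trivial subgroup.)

Each element a generates a cyclic subgroup ⟨a⟩; distinct elements may generate the same one (a cyclic group of order d has φ(d) generators).
Cyclic subgroups by order — order 1: 1; order 2: 13; order 3: 1; order 4: 1; order 6: 1; order 12: 1.
Total: 18.

18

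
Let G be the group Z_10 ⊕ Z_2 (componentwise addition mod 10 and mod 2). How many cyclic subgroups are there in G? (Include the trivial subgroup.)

Group the elements of G by the cyclic subgroup they generate; each cyclic subgroup of order d accounts for φ(d) elements.
Cyclic subgroups by order — order 1: 1; order 2: 3; order 5: 1; order 10: 3.
Total: 8.

8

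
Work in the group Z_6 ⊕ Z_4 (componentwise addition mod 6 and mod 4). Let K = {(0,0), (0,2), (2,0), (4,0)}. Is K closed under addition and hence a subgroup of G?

Closure fails: (0,2) + (4,0) = (4,2) ∉ K. So K is not a subgroup.

No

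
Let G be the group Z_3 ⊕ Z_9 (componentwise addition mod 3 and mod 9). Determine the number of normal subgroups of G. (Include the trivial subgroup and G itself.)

10

G is abelian, so every subgroup is normal.
G has 10 subgroups in total, hence 10 normal subgroups.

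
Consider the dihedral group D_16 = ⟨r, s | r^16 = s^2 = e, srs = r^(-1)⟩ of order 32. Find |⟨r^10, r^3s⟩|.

16

|⟨r^10⟩| = 8 and |⟨r^3s⟩| = 2, so |H| is a multiple of lcm(8, 2) = 8 and divides |G| = 32.
Closing under the operation: H = {e, r^2, r^4, r^6, r^8, r^10, r^12, r^14, rs, r^3s, r^5s, r^7s, r^9s, r^11s, r^13s, r^15s}, so |H| = 16.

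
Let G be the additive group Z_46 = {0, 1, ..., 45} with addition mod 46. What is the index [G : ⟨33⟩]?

|⟨33⟩| = 46 and |G| = 46.
By Lagrange, [G : H] = |G|/|H| = 46/46 = 1.

1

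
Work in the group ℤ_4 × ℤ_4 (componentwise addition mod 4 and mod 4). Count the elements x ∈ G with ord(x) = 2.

3

An element (a,b) has order lcm(ord(a), ord(b)); count pairs with lcm equal to 2.
Enumerating gives 3 such elements.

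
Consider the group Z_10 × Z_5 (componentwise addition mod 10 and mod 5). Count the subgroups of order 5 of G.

|G| = 50 and 5 | 50, so subgroups of order 5 are possible by Lagrange.
The subgroups of order 5 are: {(0,0), (0,1), (0,2), (0,3), (0,4)}; {(0,0), (2,0), (4,0), (6,0), (8,0)}; {(0,0), (2,1), (4,2), (6,3), (8,4)}; {(0,0), (2,2), (4,4), (6,1), (8,3)}; … (6 in all).
So G has 6 subgroups of order 5.

6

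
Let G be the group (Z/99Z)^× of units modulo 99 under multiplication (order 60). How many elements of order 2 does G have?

3

The elements of order 2 are: 10, 89, 98.
That's 3.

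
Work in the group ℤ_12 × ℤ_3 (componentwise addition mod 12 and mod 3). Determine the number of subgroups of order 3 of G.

|G| = 36 and 3 | 36, so subgroups of order 3 are possible by Lagrange.
The subgroups of order 3 are: {(0,0), (0,1), (0,2)}; {(0,0), (4,0), (8,0)}; {(0,0), (4,1), (8,2)}; {(0,0), (4,2), (8,1)}.
So G has 4 subgroups of order 3.

4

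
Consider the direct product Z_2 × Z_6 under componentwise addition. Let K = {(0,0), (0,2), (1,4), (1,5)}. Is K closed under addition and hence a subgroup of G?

No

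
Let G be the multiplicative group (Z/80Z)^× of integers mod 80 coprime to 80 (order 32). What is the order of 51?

Compute successive powers of 51 mod 80: 51, 41, 11, 1; 51^4 ≡ 1 (mod 80).
So |⟨51⟩| = 4.

4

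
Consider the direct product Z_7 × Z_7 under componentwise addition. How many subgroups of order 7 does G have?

8

|G| = 49 and 7 | 49, so subgroups of order 7 are possible by Lagrange.
The subgroups of order 7 are: {(0,0), (0,1), (0,2), (0,3), (0,4), (0,5), (0,6)}; {(0,0), (1,0), (2,0), (3,0), (4,0), (5,0), (6,0)}; {(0,0), (1,1), (2,2), (3,3), (4,4), (5,5), (6,6)}; {(0,0), (1,2), (2,4), (3,6), (4,1), (5,3), (6,5)}; … (8 in all).
So G has 8 subgroups of order 7.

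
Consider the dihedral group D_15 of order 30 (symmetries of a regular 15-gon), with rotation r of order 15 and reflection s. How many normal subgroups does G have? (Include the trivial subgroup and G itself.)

5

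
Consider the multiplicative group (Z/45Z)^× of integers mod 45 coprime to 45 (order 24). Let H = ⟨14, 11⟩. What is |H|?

|⟨14⟩| = 6 and |⟨11⟩| = 6, so |H| is a multiple of lcm(6, 6) = 6 and divides |G| = 24.
Closing under the operation: H = {1, 4, 11, 14, 16, 19, 26, 29, 31, 34, 41, 44}, so |H| = 12.

12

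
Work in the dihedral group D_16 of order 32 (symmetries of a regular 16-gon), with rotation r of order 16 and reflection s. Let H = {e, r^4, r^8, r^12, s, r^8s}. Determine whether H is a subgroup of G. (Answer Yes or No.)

|H| = 6 does not divide |G| = 32, so by Lagrange H is not a subgroup.

No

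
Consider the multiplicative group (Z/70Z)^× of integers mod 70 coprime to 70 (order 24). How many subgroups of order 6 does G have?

|G| = 24 and 6 | 24, so subgroups of order 6 are possible by Lagrange.
The subgroups of order 6 are: {1, 11, 19, 51, 59, 69}; {1, 9, 11, 29, 39, 51}; {1, 11, 31, 41, 51, 61}.
So G has 3 subgroups of order 6.

3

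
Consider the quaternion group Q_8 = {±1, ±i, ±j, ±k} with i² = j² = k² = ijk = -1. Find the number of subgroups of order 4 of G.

3

|G| = 8 and 4 | 8, so subgroups of order 4 are possible by Lagrange.
The subgroups of order 4 are: {1, -1, i, -i}; {1, -1, j, -j}; {1, -1, k, -k}.
So G has 3 subgroups of order 4.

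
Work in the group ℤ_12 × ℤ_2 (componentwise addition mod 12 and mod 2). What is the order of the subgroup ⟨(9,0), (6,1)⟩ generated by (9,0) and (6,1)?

|⟨(9,0)⟩| = 4 and |⟨(6,1)⟩| = 2, so |H| is a multiple of lcm(4, 2) = 4 and divides |G| = 24.
Closing under the operation: H = {(0,0), (0,1), (3,0), (3,1), (6,0), (6,1), (9,0), (9,1)}, so |H| = 8.

8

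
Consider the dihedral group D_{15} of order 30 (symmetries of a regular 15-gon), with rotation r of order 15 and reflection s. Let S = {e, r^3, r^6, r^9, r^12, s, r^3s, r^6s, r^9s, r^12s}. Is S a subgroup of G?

|S| = 10 divides |G| = 30, consistent with Lagrange.
S contains the identity, every element's inverse is in S, and S is closed under ·: it is a subgroup.

Yes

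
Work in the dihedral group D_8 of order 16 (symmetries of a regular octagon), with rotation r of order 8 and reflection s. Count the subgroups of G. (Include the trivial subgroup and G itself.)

19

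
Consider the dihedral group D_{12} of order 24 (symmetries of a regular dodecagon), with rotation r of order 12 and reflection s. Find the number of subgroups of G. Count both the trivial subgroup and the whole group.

34

|G| = 24, so by Lagrange every subgroup order divides 24. Divisors: 1, 2, 3, 4, 6, 8, 12, 24.
Subgroups by order — order 1: 1; order 2: 13; order 3: 1; order 4: 7; order 6: 5; order 8: 3; order 12: 3; order 24: 1.
Total: 1 + 13 + 1 + 7 + 5 + 3 + 3 + 1 = 34.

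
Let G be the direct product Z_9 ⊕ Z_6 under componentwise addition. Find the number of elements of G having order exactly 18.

18

An element (a,b) has order lcm(ord(a), ord(b)); count pairs with lcm equal to 18.
Enumerating gives 18 such elements.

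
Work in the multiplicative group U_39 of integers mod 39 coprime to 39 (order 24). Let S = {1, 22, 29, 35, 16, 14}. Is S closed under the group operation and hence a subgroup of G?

Yes

|S| = 6 divides |G| = 24, consistent with Lagrange.
S contains the identity, every element's inverse is in S, and S is closed under ·: it is a subgroup.
In fact S = ⟨35⟩.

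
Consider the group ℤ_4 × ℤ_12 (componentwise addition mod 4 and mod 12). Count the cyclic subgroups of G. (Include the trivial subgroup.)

20

Each element a generates a cyclic subgroup ⟨a⟩; distinct elements may generate the same one (a cyclic group of order d has φ(d) generators).
Cyclic subgroups by order — order 1: 1; order 2: 3; order 3: 1; order 4: 6; order 6: 3; order 12: 6.
Total: 20.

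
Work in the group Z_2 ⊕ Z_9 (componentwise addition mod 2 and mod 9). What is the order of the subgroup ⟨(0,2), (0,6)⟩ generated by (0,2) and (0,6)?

9

|⟨(0,2)⟩| = 9 and |⟨(0,6)⟩| = 3, so |H| is a multiple of lcm(9, 3) = 9 and divides |G| = 18.
Closing under the operation: H = {(0,0), (0,1), (0,2), (0,3), (0,4), (0,5), (0,6), (0,7), (0,8)}, so |H| = 9.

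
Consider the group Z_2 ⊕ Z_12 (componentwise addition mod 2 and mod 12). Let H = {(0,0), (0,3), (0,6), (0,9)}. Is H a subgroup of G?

Yes

|H| = 4 divides |G| = 24, consistent with Lagrange.
H contains the identity, every element's inverse is in H, and H is closed under +: it is a subgroup.
In fact H = ⟨(0,3)⟩.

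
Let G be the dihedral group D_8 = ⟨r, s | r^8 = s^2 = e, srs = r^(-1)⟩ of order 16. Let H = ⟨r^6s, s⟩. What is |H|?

|⟨r^6s⟩| = 2 and |⟨s⟩| = 2, so |H| is a multiple of lcm(2, 2) = 2 and divides |G| = 16.
Closing under the operation: H = {e, r^2, r^4, r^6, s, r^2s, r^4s, r^6s}, so |H| = 8.

8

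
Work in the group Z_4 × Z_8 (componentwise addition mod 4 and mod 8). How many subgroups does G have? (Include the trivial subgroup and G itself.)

|G| = 32, so by Lagrange every subgroup order divides 32. Divisors: 1, 2, 4, 8, 16, 32.
Subgroups by order — order 1: 1; order 2: 3; order 4: 7; order 8: 7; order 16: 3; order 32: 1.
Total: 1 + 3 + 7 + 7 + 3 + 1 = 22.

22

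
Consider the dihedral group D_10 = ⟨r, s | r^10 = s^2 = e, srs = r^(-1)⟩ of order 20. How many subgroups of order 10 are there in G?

|G| = 20 and 10 | 20, so subgroups of order 10 are possible by Lagrange.
The subgroups of order 10 are: {e, r, r^2, r^3, r^4, r^5, r^6, r^7, r^8, r^9}; {e, r^2, r^4, r^6, r^8, s, r^2s, r^4s, r^6s, r^8s}; {e, r^2, r^4, r^6, r^8, rs, r^3s, r^5s, r^7s, r^9s}.
So G has 3 subgroups of order 10.

3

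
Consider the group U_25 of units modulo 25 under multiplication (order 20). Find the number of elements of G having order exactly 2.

1

The elements of order 2 are: 24.
That's 1.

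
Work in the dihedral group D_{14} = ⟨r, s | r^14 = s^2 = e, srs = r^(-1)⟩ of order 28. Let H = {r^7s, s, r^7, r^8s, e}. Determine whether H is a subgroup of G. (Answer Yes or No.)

|H| = 5 does not divide |G| = 28, so by Lagrange H is not a subgroup.

No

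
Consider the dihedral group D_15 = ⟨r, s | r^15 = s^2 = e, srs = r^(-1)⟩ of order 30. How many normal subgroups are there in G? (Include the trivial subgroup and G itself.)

5

G has 28 subgroups. Checking conjugation-invariance by order — order 1: 1/1 normal; order 2: 0/15 normal; order 3: 1/1 normal; order 5: 1/1 normal; order 6: 0/5 normal; order 10: 0/3 normal; order 15: 1/1 normal; order 30: 1/1 normal.
Total normal subgroups: 5.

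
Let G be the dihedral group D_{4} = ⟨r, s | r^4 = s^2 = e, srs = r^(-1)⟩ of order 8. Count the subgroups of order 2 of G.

5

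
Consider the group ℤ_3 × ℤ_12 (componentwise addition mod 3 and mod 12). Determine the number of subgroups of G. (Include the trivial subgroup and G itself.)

18

|G| = 36, so by Lagrange every subgroup order divides 36. Divisors: 1, 2, 3, 4, 6, 9, 12, 18, 36.
Subgroups by order — order 1: 1; order 2: 1; order 3: 4; order 4: 1; order 6: 4; order 9: 1; order 12: 4; order 18: 1; order 36: 1.
Total: 1 + 1 + 4 + 1 + 4 + 1 + 4 + 1 + 1 = 18.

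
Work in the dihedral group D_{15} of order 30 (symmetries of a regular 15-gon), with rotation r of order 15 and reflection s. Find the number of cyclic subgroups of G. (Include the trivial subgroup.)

19

A cyclic subgroup of order d is generated by each of its φ(d) elements of order d, so the cyclic subgroups of order d number (#elements of order d)/φ(d).
Cyclic subgroups by order — order 1: 1; order 2: 15; order 3: 1; order 5: 1; order 15: 1.
Total: 19.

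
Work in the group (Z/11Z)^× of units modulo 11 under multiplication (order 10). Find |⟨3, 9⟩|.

|⟨3⟩| = 5 and |⟨9⟩| = 5, so |H| is a multiple of lcm(5, 5) = 5 and divides |G| = 10.
Closing under the operation: H = {1, 3, 4, 5, 9}, so |H| = 5.

5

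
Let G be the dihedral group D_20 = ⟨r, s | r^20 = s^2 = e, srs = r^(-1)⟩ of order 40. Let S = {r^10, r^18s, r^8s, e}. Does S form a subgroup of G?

|S| = 4 divides |G| = 40, consistent with Lagrange.
S contains the identity, every element's inverse is in S, and S is closed under ·: it is a subgroup.

Yes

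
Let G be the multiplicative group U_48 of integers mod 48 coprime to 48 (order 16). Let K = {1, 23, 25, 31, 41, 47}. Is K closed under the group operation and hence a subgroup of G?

No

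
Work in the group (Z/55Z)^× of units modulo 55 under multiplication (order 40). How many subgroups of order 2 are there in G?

|G| = 40 and 2 | 40, so subgroups of order 2 are possible by Lagrange.
The subgroups of order 2 are: {1, 21}; {1, 34}; {1, 54}.
So G has 3 subgroups of order 2.

3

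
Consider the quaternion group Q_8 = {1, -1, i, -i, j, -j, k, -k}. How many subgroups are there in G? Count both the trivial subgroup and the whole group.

6

|G| = 8, so by Lagrange every subgroup order divides 8. Divisors: 1, 2, 4, 8.
Subgroups by order — order 1: 1; order 2: 1; order 4: 3; order 8: 1.
Total: 1 + 1 + 3 + 1 = 6.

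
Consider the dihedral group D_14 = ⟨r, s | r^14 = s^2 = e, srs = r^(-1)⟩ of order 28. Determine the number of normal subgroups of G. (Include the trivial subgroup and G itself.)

G has 28 subgroups. Checking conjugation-invariance by order — order 1: 1/1 normal; order 2: 1/15 normal; order 4: 0/7 normal; order 7: 1/1 normal; order 14: 3/3 normal; order 28: 1/1 normal.
Total normal subgroups: 7.

7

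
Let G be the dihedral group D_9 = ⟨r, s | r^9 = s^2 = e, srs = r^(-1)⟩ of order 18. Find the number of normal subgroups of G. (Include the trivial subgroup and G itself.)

G has 16 subgroups. Checking conjugation-invariance by order — order 1: 1/1 normal; order 2: 0/9 normal; order 3: 1/1 normal; order 6: 0/3 normal; order 9: 1/1 normal; order 18: 1/1 normal.
Total normal subgroups: 4.

4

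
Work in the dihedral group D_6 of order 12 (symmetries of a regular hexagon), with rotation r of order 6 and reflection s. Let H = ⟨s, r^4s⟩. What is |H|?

6

|⟨s⟩| = 2 and |⟨r^4s⟩| = 2, so |H| is a multiple of lcm(2, 2) = 2 and divides |G| = 12.
Closing under the operation: H = {e, r^2, r^4, s, r^2s, r^4s}, so |H| = 6.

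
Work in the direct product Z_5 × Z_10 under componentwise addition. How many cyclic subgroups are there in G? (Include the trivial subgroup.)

Each element a generates a cyclic subgroup ⟨a⟩; distinct elements may generate the same one (a cyclic group of order d has φ(d) generators).
Cyclic subgroups by order — order 1: 1; order 2: 1; order 5: 6; order 10: 6.
Total: 14.

14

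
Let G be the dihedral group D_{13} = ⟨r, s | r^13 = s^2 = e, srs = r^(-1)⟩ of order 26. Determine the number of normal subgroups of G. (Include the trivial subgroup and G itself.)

G has 16 subgroups. Checking conjugation-invariance by order — order 1: 1/1 normal; order 2: 0/13 normal; order 13: 1/1 normal; order 26: 1/1 normal.
Total normal subgroups: 3.

3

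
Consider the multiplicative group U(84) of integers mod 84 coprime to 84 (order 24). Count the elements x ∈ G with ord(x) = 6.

Enumerating element orders in G gives 14 elements of order 6.

14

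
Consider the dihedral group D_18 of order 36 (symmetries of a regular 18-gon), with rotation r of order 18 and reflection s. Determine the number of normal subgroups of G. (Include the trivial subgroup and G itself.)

9

G has 45 subgroups. Checking conjugation-invariance by order — order 1: 1/1 normal; order 2: 1/19 normal; order 3: 1/1 normal; order 4: 0/9 normal; order 6: 1/7 normal; order 9: 1/1 normal; order 12: 0/3 normal; order 18: 3/3 normal; order 36: 1/1 normal.
Total normal subgroups: 9.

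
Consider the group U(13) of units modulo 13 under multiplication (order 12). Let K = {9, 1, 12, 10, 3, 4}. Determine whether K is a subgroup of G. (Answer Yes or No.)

|K| = 6 divides |G| = 12, consistent with Lagrange.
K contains the identity, every element's inverse is in K, and K is closed under ·: it is a subgroup.
In fact K = ⟨4⟩.

Yes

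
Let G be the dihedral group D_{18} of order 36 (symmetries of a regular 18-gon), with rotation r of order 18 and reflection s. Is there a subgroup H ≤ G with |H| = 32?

No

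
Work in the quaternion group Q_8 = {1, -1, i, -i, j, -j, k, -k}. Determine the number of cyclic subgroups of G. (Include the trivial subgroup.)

A cyclic subgroup of order d is generated by each of its φ(d) elements of order d, so the cyclic subgroups of order d number (#elements of order d)/φ(d).
Cyclic subgroups by order — order 1: 1; order 2: 1; order 4: 3.
Total: 5.

5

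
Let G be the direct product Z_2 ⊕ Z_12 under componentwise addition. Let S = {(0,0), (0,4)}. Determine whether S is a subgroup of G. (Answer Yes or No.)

No

(0,4) ∈ S but its inverse (0,8) ∉ S, so S is not a subgroup.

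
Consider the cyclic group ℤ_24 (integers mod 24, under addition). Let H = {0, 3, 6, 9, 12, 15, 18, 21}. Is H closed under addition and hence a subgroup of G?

Yes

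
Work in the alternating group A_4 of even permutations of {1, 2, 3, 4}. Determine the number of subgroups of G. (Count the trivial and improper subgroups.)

10

|G| = 12, so by Lagrange every subgroup order divides 12. Divisors: 1, 2, 3, 4, 6, 12.
Subgroups by order — order 1: 1; order 2: 3; order 3: 4; order 4: 1; order 6: 0; order 12: 1.
Total: 1 + 3 + 4 + 1 + 0 + 1 = 10.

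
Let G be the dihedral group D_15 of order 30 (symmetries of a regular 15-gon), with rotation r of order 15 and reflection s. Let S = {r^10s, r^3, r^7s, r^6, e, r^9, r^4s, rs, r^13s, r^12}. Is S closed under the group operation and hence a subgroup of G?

Yes

|S| = 10 divides |G| = 30, consistent with Lagrange.
S contains the identity, every element's inverse is in S, and S is closed under ·: it is a subgroup.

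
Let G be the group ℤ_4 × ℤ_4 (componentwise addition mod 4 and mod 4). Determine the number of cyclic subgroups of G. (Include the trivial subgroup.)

A cyclic subgroup of order d is generated by each of its φ(d) elements of order d, so the cyclic subgroups of order d number (#elements of order d)/φ(d).
Cyclic subgroups by order — order 1: 1; order 2: 3; order 4: 6.
Total: 10.

10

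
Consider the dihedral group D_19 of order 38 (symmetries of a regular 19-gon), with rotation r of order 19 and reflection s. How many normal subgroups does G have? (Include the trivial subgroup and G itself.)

G has 22 subgroups. Checking conjugation-invariance by order — order 1: 1/1 normal; order 2: 0/19 normal; order 19: 1/1 normal; order 38: 1/1 normal.
Total normal subgroups: 3.

3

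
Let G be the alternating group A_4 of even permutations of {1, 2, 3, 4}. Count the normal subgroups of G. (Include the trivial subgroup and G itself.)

G has 10 subgroups. Checking conjugation-invariance by order — order 1: 1/1 normal; order 2: 0/3 normal; order 3: 0/4 normal; order 4: 1/1 normal; order 12: 1/1 normal.
Total normal subgroups: 3.

3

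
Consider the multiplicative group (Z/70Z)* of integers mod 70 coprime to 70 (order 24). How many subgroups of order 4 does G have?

3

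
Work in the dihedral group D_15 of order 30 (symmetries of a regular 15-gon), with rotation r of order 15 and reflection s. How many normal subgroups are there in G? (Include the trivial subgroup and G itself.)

5

G has 28 subgroups. Checking conjugation-invariance by order — order 1: 1/1 normal; order 2: 0/15 normal; order 3: 1/1 normal; order 5: 1/1 normal; order 6: 0/5 normal; order 10: 0/3 normal; order 15: 1/1 normal; order 30: 1/1 normal.
Total normal subgroups: 5.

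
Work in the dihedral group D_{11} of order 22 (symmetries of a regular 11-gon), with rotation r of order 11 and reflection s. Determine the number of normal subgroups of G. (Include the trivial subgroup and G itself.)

3

G has 14 subgroups. Checking conjugation-invariance by order — order 1: 1/1 normal; order 2: 0/11 normal; order 11: 1/1 normal; order 22: 1/1 normal.
Total normal subgroups: 3.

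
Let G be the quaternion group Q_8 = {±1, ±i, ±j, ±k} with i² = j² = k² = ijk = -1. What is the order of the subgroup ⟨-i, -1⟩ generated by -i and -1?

4

|⟨-i⟩| = 4 and |⟨-1⟩| = 2, so |H| is a multiple of lcm(4, 2) = 4 and divides |G| = 8.
Closing under the operation: H = {1, -1, i, -i}, so |H| = 4.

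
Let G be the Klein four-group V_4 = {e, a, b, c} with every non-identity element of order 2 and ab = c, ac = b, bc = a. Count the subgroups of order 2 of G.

|G| = 4 and 2 | 4, so subgroups of order 2 are possible by Lagrange.
The subgroups of order 2 are: {e, a}; {e, b}; {e, c}.
So G has 3 subgroups of order 2.

3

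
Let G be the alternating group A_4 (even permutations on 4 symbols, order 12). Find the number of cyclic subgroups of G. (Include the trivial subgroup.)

A cyclic subgroup of order d is generated by each of its φ(d) elements of order d, so the cyclic subgroups of order d number (#elements of order d)/φ(d).
Cyclic subgroups by order — order 1: 1; order 2: 3; order 3: 4.
Total: 8.

8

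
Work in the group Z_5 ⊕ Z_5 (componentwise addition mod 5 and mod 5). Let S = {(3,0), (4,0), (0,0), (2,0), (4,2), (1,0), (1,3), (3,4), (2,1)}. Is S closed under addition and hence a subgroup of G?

|S| = 9 does not divide |G| = 25, so by Lagrange S is not a subgroup.

No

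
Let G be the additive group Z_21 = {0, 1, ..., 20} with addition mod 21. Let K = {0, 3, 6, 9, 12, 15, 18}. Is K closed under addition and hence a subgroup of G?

|K| = 7 divides |G| = 21, consistent with Lagrange.
K contains the identity, every element's inverse is in K, and K is closed under +: it is a subgroup.
In fact K = ⟨18⟩.

Yes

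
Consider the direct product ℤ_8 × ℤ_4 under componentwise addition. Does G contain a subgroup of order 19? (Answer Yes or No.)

19 does not divide |G| = 32, so by Lagrange no subgroup of order 19 exists.

No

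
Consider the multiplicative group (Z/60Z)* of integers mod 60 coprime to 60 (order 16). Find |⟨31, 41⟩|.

4

|⟨31⟩| = 2 and |⟨41⟩| = 2, so |H| is a multiple of lcm(2, 2) = 2 and divides |G| = 16.
Closing under the operation: H = {1, 11, 31, 41}, so |H| = 4.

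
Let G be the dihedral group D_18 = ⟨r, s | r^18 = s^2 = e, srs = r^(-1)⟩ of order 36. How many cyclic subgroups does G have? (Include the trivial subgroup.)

24

A cyclic subgroup of order d is generated by each of its φ(d) elements of order d, so the cyclic subgroups of order d number (#elements of order d)/φ(d).
Cyclic subgroups by order — order 1: 1; order 2: 19; order 3: 1; order 6: 1; order 9: 1; order 18: 1.
Total: 24.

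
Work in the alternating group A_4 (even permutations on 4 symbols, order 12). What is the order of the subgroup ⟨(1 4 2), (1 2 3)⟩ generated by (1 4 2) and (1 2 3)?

12

|⟨(1 4 2)⟩| = 3 and |⟨(1 2 3)⟩| = 3, so |H| is a multiple of lcm(3, 3) = 3 and divides |G| = 12.
Closing {(1 4 2), (1 2 3)} under the group operation gives all of G, so |H| = 12.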